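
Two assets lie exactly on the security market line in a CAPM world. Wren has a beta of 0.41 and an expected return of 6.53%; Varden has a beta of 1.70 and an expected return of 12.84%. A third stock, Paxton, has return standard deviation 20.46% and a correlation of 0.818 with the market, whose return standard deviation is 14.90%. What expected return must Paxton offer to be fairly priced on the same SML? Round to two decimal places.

10.02%

MRP = (12.84% − 6.53%) / (1.70 − 0.41) = 4.8915%
R_f = 6.53% − 0.41 × 4.8915% = 4.5245%
β_Paxton = ρ·σ_i/σ_m = 0.818 × 20.46 / 14.90 = 1.1232
E(R_Paxton) = R_f + β × MRP = 4.5245% + 1.1232 × 4.8915% = 10.02%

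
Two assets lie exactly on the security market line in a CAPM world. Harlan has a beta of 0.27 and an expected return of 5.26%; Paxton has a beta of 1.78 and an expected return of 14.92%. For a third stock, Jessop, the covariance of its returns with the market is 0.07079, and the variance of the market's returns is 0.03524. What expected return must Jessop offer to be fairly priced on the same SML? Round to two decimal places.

16.38%

MRP = (14.92% − 5.26%) / (1.78 − 0.27) = 6.3974%
R_f = 5.26% − 0.27 × 6.3974% = 3.5327%
β_Jessop = Cov / Var(R_m) = 0.07079 / 0.03524 = 2.0088
E(R_Jessop) = R_f + β × MRP = 3.5327% + 2.0088 × 6.3974% = 16.38%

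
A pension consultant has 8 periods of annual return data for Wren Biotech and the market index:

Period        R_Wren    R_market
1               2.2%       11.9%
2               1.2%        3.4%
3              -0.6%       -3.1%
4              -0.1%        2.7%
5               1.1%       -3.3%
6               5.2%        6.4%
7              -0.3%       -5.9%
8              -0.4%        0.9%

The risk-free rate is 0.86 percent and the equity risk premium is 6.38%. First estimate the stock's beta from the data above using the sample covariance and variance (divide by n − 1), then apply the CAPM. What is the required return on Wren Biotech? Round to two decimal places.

Mean R_i = (2.2 + 1.2 − 0.6 − 0.1 + 1.1 + 5.2 − 0.3 − 0.4) / 8 = 1.0375%
Mean R_m = (11.9 + 3.4 − 3.1 + 2.7 − 3.3 + 6.4 − 5.9 + 0.9) / 8 = 1.6250%
Σ(R_i − R̄_i)(R_m − R̄_m) = 49.4225  ⇒  Cov = 49.4225 / 7 = 7.0604
Σ(R_m − R̄_m)² = 236.4150  ⇒  Var(R_m) = 236.4150 / 7 = 33.7736
β = Cov / Var(R_m) = 7.0604 / 33.7736 = 0.2091
E(R) = R_f + β × MRP = 0.86% + 0.2091 × 6.38% = 2.19%

2.19%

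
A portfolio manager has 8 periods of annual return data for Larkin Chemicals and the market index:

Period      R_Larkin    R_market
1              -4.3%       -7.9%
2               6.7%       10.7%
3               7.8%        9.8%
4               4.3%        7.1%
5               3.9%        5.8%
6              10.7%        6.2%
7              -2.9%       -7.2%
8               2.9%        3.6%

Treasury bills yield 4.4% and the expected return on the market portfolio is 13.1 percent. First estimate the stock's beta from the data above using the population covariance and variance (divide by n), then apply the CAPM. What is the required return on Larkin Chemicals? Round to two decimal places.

Mean R_i = (-4.3 + 6.7 + 7.8 + 4.3 + 3.9 + 10.7 − 2.9 + 2.9) / 8 = 3.6375%
Mean R_m = (-7.9 + 10.7 + 9.8 + 7.1 + 5.8 + 6.2 − 7.2 + 3.6) / 8 = 3.5125%
Σ(R_i − R̄_i)(R_m − R̄_m) = 230.6963  ⇒  Cov = 230.6963 / 8 = 28.8370
Σ(R_m − R̄_m)² = 361.5288  ⇒  Var(R_m) = 361.5288 / 8 = 45.1911
β = Cov / Var(R_m) = 28.8370 / 45.1911 = 0.6381
MRP = 13.1% − 4.4% = 8.70%
E(R) = R_f + β × MRP = 4.4% + 0.6381 × 8.7% = 9.95%

9.95%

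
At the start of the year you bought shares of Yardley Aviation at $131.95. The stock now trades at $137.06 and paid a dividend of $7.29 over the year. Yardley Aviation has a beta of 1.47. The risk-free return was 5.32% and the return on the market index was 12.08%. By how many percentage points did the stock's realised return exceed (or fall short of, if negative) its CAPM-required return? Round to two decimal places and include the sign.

Realised HPR = (P1 + D1 − P0) / P0 = (137.06 + 7.29 − 131.95) / 131.95 = 12.40 / 131.95 = 9.3975%
MRP = 12.08% − 5.32% = 6.76%
CAPM required = R_f + β·MRP = 5.32% + 1.47 × 6.76% = 15.2572%
α = realised − required = 9.3975% − 15.2572% = -5.86%

-5.86%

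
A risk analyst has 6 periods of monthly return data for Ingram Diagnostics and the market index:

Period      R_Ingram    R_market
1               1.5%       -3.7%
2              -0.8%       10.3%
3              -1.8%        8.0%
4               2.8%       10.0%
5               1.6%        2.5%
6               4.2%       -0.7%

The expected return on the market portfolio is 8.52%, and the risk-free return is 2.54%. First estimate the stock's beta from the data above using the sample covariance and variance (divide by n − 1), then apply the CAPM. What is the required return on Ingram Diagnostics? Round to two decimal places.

Mean R_i = (1.5 − 0.8 − 1.8 + 2.8 + 1.6 + 4.2) / 6 = 1.2500%
Mean R_m = (-3.7 + 10.3 + 8.0 + 10.0 + 2.5 − 0.7) / 6 = 4.4000%
Σ(R_i − R̄_i)(R_m − R̄_m) = -32.1300  ⇒  Cov = -32.1300 / 5 = -6.4260
Σ(R_m − R̄_m)² = 174.3600  ⇒  Var(R_m) = 174.3600 / 5 = 34.8720
β = Cov / Var(R_m) = -6.4260 / 34.8720 = -0.1843
MRP = 8.52% − 2.54% = 5.98%
E(R) = R_f + β × MRP = 2.54% + -0.1843 × 5.98% = 1.44%

1.44%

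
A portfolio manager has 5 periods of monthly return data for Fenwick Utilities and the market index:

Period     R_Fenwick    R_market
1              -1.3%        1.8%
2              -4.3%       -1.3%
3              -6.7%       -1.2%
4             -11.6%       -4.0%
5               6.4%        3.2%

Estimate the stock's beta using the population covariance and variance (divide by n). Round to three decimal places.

Mean R_i = (-1.3 − 4.3 − 6.7 − 11.6 + 6.4) / 5 = -3.5000%
Mean R_m = (1.8 − 1.3 − 1.2 − 4.0 + 3.2) / 5 = -0.3000%
Σ(R_i − R̄_i)(R_m − R̄_m) = 72.9200  ⇒  Cov = 72.9200 / 5 = 14.5840
Σ(R_m − R̄_m)² = 32.1600  ⇒  Var(R_m) = 32.1600 / 5 = 6.4320
β = Cov / Var(R_m) = 14.5840 / 6.4320 = 2.2674

2.267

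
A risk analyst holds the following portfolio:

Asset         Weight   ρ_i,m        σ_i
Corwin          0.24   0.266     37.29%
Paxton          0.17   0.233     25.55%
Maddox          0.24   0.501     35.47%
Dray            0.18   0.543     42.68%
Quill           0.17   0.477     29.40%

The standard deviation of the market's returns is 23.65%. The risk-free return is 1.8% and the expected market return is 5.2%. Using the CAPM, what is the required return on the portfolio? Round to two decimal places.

β_Corwin = 0.266 × 37.29% / 23.65% = 0.4194
β_Paxton = 0.233 × 25.55% / 23.65% = 0.2517
β_Maddox = 0.501 × 35.47% / 23.65% = 0.7514
β_Dray = 0.543 × 42.68% / 23.65% = 0.9799
β_Quill = 0.477 × 29.40% / 23.65% = 0.5930
β_P = Σ w_i β_i = 0.24×0.4194 + 0.17×0.2517 + 0.24×0.7514 + 0.18×0.9799 + 0.17×0.5930 = 0.6010
MRP = 5.2% − 1.8% = 3.40%
E(R_P) = R_f + β_P × MRP = 1.8% + 0.6010 × 3.4% = 3.84%

3.84%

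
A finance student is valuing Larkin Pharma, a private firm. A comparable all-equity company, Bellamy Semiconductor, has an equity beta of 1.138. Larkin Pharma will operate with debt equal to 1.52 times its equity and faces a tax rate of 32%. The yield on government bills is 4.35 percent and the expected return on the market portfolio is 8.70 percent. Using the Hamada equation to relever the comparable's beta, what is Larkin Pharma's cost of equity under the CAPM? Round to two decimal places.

14.42%

β_L = β_U × [1 + (1 − t)(D/E)] = 1.138 × [1 + (1 − 0.32) × 1.52]
    = 1.138 × [1 + 0.68 × 1.52] = 1.138 × 2.0336 = 2.3142
MRP = 8.70% − 4.35% = 4.35%
E(R) = R_f + β_L × MRP = 4.35% + 2.3142 × 4.35% = 14.42%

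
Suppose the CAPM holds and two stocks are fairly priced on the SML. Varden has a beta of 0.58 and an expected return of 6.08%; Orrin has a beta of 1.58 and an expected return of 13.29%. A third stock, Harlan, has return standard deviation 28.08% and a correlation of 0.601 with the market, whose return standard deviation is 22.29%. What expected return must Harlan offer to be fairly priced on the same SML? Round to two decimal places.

7.36%

MRP = (13.29% − 6.08%) / (1.58 − 0.58) = 7.2100%
R_f = 6.08% − 0.58 × 7.2100% = 1.8982%
β_Harlan = ρ·σ_i/σ_m = 0.601 × 28.08 / 22.29 = 0.7571
E(R_Harlan) = R_f + β × MRP = 1.8982% + 0.7571 × 7.2100% = 7.36%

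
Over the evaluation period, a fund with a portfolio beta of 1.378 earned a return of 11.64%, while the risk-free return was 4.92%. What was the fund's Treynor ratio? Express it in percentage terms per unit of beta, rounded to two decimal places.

4.88%

Treynor = (R_P − R_f) / β_P = (11.64% − 4.92%) / 1.3780 = 6.72% / 1.3780 = 4.88%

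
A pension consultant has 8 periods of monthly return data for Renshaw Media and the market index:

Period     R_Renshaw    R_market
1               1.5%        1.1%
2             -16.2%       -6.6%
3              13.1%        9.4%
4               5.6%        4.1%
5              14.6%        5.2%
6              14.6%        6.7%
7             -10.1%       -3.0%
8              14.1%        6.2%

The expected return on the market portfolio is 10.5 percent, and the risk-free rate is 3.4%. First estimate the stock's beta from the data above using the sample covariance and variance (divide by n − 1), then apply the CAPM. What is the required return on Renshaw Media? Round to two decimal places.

Mean R_i = (1.5 − 16.2 + 13.1 + 5.6 + 14.6 + 14.6 − 10.1 + 14.1) / 8 = 4.6500%
Mean R_m = (1.1 − 6.6 + 9.4 + 4.1 + 5.2 + 6.7 − 3.0 + 6.2) / 8 = 2.8875%
Σ(R_i − R̄_i)(R_m − R̄_m) = 438.7150  ⇒  Cov = 438.7150 / 7 = 62.6736
Σ(R_m − R̄_m)² = 202.6088  ⇒  Var(R_m) = 202.6088 / 7 = 28.9441
β = Cov / Var(R_m) = 62.6736 / 28.9441 = 2.1653
MRP = 10.5% − 3.4% = 7.10%
E(R) = R_f + β × MRP = 3.4% + 2.1653 × 7.1% = 18.77%

18.77%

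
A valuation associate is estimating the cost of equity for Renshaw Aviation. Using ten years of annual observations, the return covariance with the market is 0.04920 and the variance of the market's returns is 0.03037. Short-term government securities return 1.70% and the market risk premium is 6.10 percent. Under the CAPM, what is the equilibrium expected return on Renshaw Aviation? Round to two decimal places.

11.58%

β = Cov(R_i, R_m) / Var(R_m) = 0.04920 / 0.03037 = 1.6200
E(R) = R_f + β × MRP = 1.70% + 1.6200 × 6.10% = 11.58%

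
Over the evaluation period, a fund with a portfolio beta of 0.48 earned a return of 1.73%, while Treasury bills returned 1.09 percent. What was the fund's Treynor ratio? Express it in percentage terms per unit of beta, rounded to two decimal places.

Treynor = (R_P − R_f) / β_P = (1.73% − 1.09%) / 0.4800 = 0.64% / 0.4800 = 1.33%

1.33%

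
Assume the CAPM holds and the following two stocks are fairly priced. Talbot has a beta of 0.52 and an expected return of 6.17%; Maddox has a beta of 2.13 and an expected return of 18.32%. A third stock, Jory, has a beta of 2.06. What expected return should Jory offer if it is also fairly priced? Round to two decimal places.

MRP (SML slope) = (18.32% − 6.17%) / (2.13 − 0.52) = 12.15% / 1.61 = 7.5466%
R_f (intercept) = 6.17% − 0.52 × 7.5466% = 2.2458%
E(R_Jory) = R_f + β × MRP = 2.2458% + 2.06 × 7.5466% = 17.79%

17.79%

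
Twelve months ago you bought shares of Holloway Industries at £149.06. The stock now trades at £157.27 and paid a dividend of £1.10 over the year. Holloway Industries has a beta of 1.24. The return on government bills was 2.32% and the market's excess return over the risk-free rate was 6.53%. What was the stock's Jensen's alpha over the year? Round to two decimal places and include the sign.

-4.17%

Realised HPR = (P1 + D1 − P0) / P0 = (157.27 + 1.10 − 149.06) / 149.06 = 9.31 / 149.06 = 6.2458%
CAPM required = R_f + β·MRP = 2.32% + 1.24 × 6.53% = 10.4172%
α = realised − required = 6.2458% − 10.4172% = -4.17%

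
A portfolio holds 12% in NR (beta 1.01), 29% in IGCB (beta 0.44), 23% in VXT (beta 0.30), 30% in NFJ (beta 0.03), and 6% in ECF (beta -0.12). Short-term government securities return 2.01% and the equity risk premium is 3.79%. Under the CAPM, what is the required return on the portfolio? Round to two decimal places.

β_P = Σ w_i β_i = 0.12×1.01 + 0.29×0.44 + 0.23×0.30 + 0.30×0.03 + 0.06×-0.12 = 0.3196
E(R_P) = R_f + β_P × MRP = 2.01% + 0.3196 × 3.79% = 3.22%

3.22%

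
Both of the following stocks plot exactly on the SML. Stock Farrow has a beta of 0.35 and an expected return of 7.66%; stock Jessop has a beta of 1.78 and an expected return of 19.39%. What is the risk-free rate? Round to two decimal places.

4.79%

Both satisfy E(R) = R_f + β·MRP, so the slope of the SML is
MRP = (19.39% − 7.66%) / (1.78 − 0.35) = 11.73% / 1.43 = 8.2028%
R_f = E(R_Farrow) − β_Farrow·MRP = 7.66% − 0.35 × 8.2028% = 4.7890%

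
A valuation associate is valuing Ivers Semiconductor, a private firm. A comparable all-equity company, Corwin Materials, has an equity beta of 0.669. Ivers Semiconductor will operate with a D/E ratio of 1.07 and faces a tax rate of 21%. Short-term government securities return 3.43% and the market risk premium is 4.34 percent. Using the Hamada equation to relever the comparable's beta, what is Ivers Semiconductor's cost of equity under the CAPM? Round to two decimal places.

8.79%

β_L = β_U × [1 + (1 − t)(D/E)] = 0.669 × [1 + (1 − 0.21) × 1.07]
    = 0.669 × [1 + 0.79 × 1.07] = 0.669 × 1.8453 = 1.2345
E(R) = R_f + β_L × MRP = 3.43% + 1.2345 × 4.34% = 8.79%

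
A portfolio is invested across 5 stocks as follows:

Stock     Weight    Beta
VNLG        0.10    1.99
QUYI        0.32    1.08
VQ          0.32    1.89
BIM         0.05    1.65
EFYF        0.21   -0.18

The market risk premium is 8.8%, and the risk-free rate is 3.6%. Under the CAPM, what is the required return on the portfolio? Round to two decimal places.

14.11%

β_P = Σ w_i β_i = 0.10×1.99 + 0.32×1.08 + 0.32×1.89 + 0.05×1.65 + 0.21×-0.18 = 1.1941
E(R_P) = R_f + β_P × MRP = 3.6% + 1.1941 × 8.8% = 14.11%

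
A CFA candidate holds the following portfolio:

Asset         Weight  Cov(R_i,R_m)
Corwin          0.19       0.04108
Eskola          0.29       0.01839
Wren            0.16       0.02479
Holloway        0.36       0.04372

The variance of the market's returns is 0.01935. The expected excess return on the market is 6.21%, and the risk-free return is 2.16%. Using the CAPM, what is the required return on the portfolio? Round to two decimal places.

12.70%

β_Corwin = 0.04108 / 0.01935 = 2.1230
β_Eskola = 0.01839 / 0.01935 = 0.9504
β_Wren = 0.02479 / 0.01935 = 1.2811
β_Holloway = 0.04372 / 0.01935 = 2.2594
β_P = Σ w_i β_i = 0.19×2.1230 + 0.29×0.9504 + 0.16×1.2811 + 0.36×2.2594 = 1.6973
E(R_P) = R_f + β_P × MRP = 2.16% + 1.6973 × 6.21% = 12.70%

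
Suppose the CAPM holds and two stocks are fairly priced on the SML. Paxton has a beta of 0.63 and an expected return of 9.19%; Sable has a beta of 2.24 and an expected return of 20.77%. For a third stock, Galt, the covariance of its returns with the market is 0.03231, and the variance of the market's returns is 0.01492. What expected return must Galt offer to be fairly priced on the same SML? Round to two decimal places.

MRP = (20.77% − 9.19%) / (2.24 − 0.63) = 7.1925%
R_f = 9.19% − 0.63 × 7.1925% = 4.6587%
β_Galt = Cov / Var(R_m) = 0.03231 / 0.01492 = 2.1655
E(R_Galt) = R_f + β × MRP = 4.6587% + 2.1655 × 7.1925% = 20.23%

20.23%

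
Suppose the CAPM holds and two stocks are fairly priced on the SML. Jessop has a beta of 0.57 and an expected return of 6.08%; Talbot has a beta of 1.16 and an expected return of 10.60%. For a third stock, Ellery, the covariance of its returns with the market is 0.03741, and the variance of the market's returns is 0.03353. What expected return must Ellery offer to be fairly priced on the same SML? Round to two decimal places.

10.26%

MRP = (10.60% − 6.08%) / (1.16 − 0.57) = 7.6610%
R_f = 6.08% − 0.57 × 7.6610% = 1.7132%
β_Ellery = Cov / Var(R_m) = 0.03741 / 0.03353 = 1.1157
E(R_Ellery) = R_f + β × MRP = 1.7132% + 1.1157 × 7.6610% = 10.26%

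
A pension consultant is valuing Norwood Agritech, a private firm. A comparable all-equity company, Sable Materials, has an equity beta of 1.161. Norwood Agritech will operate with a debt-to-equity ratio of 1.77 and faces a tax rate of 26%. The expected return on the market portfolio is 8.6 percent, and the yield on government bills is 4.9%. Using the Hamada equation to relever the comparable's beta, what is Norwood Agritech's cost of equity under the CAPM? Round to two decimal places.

β_L = β_U × [1 + (1 − t)(D/E)] = 1.161 × [1 + (1 − 0.26) × 1.77]
    = 1.161 × [1 + 0.74 × 1.77] = 1.161 × 2.3098 = 2.6817
MRP = 8.6% − 4.9% = 3.70%
E(R) = R_f + β_L × MRP = 4.9% + 2.6817 × 3.7% = 14.82%

14.82%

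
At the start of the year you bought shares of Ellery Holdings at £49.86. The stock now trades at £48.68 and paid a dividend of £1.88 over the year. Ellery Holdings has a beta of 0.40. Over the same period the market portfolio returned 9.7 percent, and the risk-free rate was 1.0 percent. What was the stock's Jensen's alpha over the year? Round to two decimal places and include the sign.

-3.08%

Realised HPR = (P1 + D1 − P0) / P0 = (48.68 + 1.88 − 49.86) / 49.86 = 0.70 / 49.86 = 1.4039%
MRP = 9.7% − 1.0% = 8.70%
CAPM required = R_f + β·MRP = 1.0% + 0.40 × 8.7% = 4.4800%
α = realised − required = 1.4039% − 4.4800% = -3.08%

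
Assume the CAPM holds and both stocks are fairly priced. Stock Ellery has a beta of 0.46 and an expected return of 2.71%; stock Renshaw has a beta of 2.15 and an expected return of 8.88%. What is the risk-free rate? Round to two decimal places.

Both satisfy E(R) = R_f + β·MRP, so the slope of the SML is
MRP = (8.88% − 2.71%) / (2.15 − 0.46) = 6.17% / 1.69 = 3.6509%
R_f = E(R_Ellery) − β_Ellery·MRP = 2.71% − 0.46 × 3.6509% = 1.0306%

1.03%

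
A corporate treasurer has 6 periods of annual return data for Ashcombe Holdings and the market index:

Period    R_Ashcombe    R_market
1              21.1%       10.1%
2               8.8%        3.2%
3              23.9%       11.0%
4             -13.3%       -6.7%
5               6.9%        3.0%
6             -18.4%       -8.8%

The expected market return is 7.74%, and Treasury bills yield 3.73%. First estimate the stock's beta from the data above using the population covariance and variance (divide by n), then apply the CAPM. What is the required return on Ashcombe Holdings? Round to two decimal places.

Mean R_i = (21.1 + 8.8 + 23.9 − 13.3 + 6.9 − 18.4) / 6 = 4.8333%
Mean R_m = (10.1 + 3.2 + 11.0 − 6.7 + 3.0 − 8.8) / 6 = 1.9667%
Σ(R_i − R̄_i)(R_m − R̄_m) = 718.8667  ⇒  Cov = 718.8667 / 6 = 119.8111
Σ(R_m − R̄_m)² = 341.3733  ⇒  Var(R_m) = 341.3733 / 6 = 56.8956
β = Cov / Var(R_m) = 119.8111 / 56.8956 = 2.1058
MRP = 7.74% − 3.73% = 4.01%
E(R) = R_f + β × MRP = 3.73% + 2.1058 × 4.01% = 12.17%

12.17%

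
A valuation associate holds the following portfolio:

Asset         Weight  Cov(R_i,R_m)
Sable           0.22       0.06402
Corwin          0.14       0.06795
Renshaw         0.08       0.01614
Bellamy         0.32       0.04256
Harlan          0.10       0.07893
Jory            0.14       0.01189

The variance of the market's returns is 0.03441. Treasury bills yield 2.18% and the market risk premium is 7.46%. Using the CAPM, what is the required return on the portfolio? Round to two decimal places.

12.60%

β_Sable = 0.06402 / 0.03441 = 1.8605
β_Corwin = 0.06795 / 0.03441 = 1.9747
β_Renshaw = 0.01614 / 0.03441 = 0.4690
β_Bellamy = 0.04256 / 0.03441 = 1.2368
β_Harlan = 0.07893 / 0.03441 = 2.2938
β_Jory = 0.01189 / 0.03441 = 0.3455
β_P = Σ w_i β_i = 0.22×1.8605 + 0.14×1.9747 + 0.08×0.4690 + 0.32×1.2368 + 0.10×2.2938 + 0.14×0.3455 = 1.3968
E(R_P) = R_f + β_P × MRP = 2.18% + 1.3968 × 7.46% = 12.60%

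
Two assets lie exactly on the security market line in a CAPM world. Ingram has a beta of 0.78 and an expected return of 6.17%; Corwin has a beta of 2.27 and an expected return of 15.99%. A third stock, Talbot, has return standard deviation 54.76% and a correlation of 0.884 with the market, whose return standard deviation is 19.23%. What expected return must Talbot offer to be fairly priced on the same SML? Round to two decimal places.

17.62%

MRP = (15.99% − 6.17%) / (2.27 − 0.78) = 6.5906%
R_f = 6.17% − 0.78 × 6.5906% = 1.0293%
β_Talbot = ρ·σ_i/σ_m = 0.884 × 54.76 / 19.23 = 2.5173
E(R_Talbot) = R_f + β × MRP = 1.0293% + 2.5173 × 6.5906% = 17.62%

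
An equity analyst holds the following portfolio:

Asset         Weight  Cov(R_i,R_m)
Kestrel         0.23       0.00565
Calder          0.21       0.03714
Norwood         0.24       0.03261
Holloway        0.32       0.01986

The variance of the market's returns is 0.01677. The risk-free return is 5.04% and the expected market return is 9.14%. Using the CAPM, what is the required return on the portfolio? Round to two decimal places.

10.73%

β_Kestrel = 0.00565 / 0.01677 = 0.3369
β_Calder = 0.03714 / 0.01677 = 2.2147
β_Norwood = 0.03261 / 0.01677 = 1.9445
β_Holloway = 0.01986 / 0.01677 = 1.1843
β_P = Σ w_i β_i = 0.23×0.3369 + 0.21×2.2147 + 0.24×1.9445 + 0.32×1.1843 = 1.3882
MRP = 9.14% − 5.04% = 4.10%
E(R_P) = R_f + β_P × MRP = 5.04% + 1.3882 × 4.10% = 10.73%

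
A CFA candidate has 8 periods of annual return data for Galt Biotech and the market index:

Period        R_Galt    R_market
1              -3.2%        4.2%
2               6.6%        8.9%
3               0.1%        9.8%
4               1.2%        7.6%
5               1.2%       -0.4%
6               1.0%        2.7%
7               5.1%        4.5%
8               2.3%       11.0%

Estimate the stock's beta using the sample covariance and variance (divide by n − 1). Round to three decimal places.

Mean R_i = (-3.2 + 6.6 + 0.1 + 1.2 + 1.2 + 1.0 + 5.1 + 2.3) / 8 = 1.7875%
Mean R_m = (4.2 + 8.9 + 9.8 + 7.6 − 0.4 + 2.7 + 4.5 + 11.0) / 8 = 6.0375%
Σ(R_i − R̄_i)(R_m − R̄_m) = 19.5338  ⇒  Cov = 19.5338 / 7 = 2.7905
Σ(R_m − R̄_m)² = 107.7388  ⇒  Var(R_m) = 107.7388 / 7 = 15.3913
β = Cov / Var(R_m) = 2.7905 / 15.3913 = 0.1813

0.181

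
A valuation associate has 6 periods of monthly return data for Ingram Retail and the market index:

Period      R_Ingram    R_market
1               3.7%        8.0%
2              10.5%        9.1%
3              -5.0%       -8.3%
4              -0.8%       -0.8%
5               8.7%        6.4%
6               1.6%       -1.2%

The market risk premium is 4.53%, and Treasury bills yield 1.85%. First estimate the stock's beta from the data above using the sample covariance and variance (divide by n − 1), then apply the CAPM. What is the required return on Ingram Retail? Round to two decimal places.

5.40%

Mean R_i = (3.7 + 10.5 − 5.0 − 0.8 + 8.7 + 1.6) / 6 = 3.1167%
Mean R_m = (8.0 + 9.1 − 8.3 − 0.8 + 6.4 − 1.2) / 6 = 2.2000%
Σ(R_i − R̄_i)(R_m − R̄_m) = 179.9100  ⇒  Cov = 179.9100 / 5 = 35.9820
Σ(R_m − R̄_m)² = 229.7000  ⇒  Var(R_m) = 229.7000 / 5 = 45.9400
β = Cov / Var(R_m) = 35.9820 / 45.9400 = 0.7832
E(R) = R_f + β × MRP = 1.85% + 0.7832 × 4.53% = 5.40%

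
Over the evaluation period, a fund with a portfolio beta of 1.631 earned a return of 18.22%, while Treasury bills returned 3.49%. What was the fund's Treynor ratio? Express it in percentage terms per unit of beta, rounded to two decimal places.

9.03%

Treynor = (R_P − R_f) / β_P = (18.22% − 3.49%) / 1.6310 = 14.73% / 1.6310 = 9.03%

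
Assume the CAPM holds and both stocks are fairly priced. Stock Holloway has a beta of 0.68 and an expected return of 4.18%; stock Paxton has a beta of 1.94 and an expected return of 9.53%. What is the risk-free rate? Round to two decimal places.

Both satisfy E(R) = R_f + β·MRP, so the slope of the SML is
MRP = (9.53% − 4.18%) / (1.94 − 0.68) = 5.35% / 1.26 = 4.2460%
R_f = E(R_Holloway) − β_Holloway·MRP = 4.18% − 0.68 × 4.2460% = 1.2927%

1.29%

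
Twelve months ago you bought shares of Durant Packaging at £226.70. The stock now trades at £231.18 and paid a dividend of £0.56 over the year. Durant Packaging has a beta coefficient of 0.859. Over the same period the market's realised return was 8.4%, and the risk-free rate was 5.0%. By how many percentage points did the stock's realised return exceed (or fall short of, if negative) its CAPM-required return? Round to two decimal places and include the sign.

Realised HPR = (P1 + D1 − P0) / P0 = (231.18 + 0.56 − 226.70) / 226.70 = 5.04 / 226.70 = 2.2232%
MRP = 8.4% − 5.0% = 3.40%
CAPM required = R_f + β·MRP = 5.0% + 0.859 × 3.4% = 7.9206%
α = realised − required = 2.2232% − 7.9206% = -5.70%

-5.70%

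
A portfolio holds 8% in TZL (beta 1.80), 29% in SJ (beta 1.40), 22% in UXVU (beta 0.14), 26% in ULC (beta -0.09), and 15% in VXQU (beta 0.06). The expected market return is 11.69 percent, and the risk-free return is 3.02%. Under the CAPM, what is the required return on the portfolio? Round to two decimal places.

β_P = Σ w_i β_i = 0.08×1.80 + 0.29×1.40 + 0.22×0.14 + 0.26×-0.09 + 0.15×0.06 = 0.5664
MRP = 11.69% − 3.02% = 8.67%
E(R_P) = R_f + β_P × MRP = 3.02% + 0.5664 × 8.67% = 7.93%

7.93%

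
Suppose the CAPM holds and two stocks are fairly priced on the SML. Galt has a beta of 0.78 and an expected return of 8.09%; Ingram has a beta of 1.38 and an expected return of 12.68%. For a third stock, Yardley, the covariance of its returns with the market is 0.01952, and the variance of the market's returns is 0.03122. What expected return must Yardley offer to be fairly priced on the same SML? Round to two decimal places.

MRP = (12.68% − 8.09%) / (1.38 − 0.78) = 7.6500%
R_f = 8.09% − 0.78 × 7.6500% = 2.1230%
β_Yardley = Cov / Var(R_m) = 0.01952 / 0.03122 = 0.6252
E(R_Yardley) = R_f + β × MRP = 2.1230% + 0.6252 × 7.6500% = 6.91%

6.91%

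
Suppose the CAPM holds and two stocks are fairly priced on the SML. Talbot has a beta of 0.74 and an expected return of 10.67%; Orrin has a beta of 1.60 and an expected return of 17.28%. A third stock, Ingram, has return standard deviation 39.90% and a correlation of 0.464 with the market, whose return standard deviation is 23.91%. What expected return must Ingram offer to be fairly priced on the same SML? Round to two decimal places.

10.93%

MRP = (17.28% − 10.67%) / (1.60 − 0.74) = 7.6860%
R_f = 10.67% − 0.74 × 7.6860% = 4.9824%
β_Ingram = ρ·σ_i/σ_m = 0.464 × 39.90 / 23.91 = 0.7743
E(R_Ingram) = R_f + β × MRP = 4.9824% + 0.7743 × 7.6860% = 10.93%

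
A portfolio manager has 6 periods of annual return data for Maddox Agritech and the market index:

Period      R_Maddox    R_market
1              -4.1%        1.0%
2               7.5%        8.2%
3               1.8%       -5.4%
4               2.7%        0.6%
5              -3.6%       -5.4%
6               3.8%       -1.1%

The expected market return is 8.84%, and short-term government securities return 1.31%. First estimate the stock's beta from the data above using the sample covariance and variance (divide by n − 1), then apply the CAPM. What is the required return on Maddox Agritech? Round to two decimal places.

Mean R_i = (-4.1 + 7.5 + 1.8 + 2.7 − 3.6 + 3.8) / 6 = 1.3500%
Mean R_m = (1.0 + 8.2 − 5.4 + 0.6 − 5.4 − 1.1) / 6 = -0.3500%
Σ(R_i − R̄_i)(R_m − R̄_m) = 67.3950  ⇒  Cov = 67.3950 / 5 = 13.4790
Σ(R_m − R̄_m)² = 127.3950  ⇒  Var(R_m) = 127.3950 / 5 = 25.4790
β = Cov / Var(R_m) = 13.4790 / 25.4790 = 0.5290
MRP = 8.84% − 1.31% = 7.53%
E(R) = R_f + β × MRP = 1.31% + 0.5290 × 7.53% = 5.29%

5.29%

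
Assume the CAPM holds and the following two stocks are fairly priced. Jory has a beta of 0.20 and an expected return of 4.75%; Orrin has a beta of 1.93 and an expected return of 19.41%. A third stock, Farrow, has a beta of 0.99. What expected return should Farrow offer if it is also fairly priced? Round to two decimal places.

11.44%

MRP (SML slope) = (19.41% − 4.75%) / (1.93 − 0.20) = 14.66% / 1.73 = 8.4740%
R_f (intercept) = 4.75% − 0.20 × 8.4740% = 3.0552%
E(R_Farrow) = R_f + β × MRP = 3.0552% + 0.99 × 8.4740% = 11.44%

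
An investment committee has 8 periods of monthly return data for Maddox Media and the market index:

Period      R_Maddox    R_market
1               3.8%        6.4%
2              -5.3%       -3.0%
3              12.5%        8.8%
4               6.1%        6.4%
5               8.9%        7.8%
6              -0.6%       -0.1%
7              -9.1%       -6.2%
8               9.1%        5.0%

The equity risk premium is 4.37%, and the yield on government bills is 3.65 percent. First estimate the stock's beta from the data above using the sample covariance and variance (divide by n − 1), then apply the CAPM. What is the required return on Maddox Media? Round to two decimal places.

Mean R_i = (3.8 − 5.3 + 12.5 + 6.1 + 8.9 − 0.6 − 9.1 + 9.1) / 8 = 3.1750%
Mean R_m = (6.4 − 3.0 + 8.8 + 6.4 + 7.8 − 0.1 − 6.2 + 5.0) / 8 = 3.1375%
Σ(R_i − R̄_i)(R_m − R̄_m) = 280.9675  ⇒  Cov = 280.9675 / 7 = 40.1382
Σ(R_m − R̄_m)² = 213.8988  ⇒  Var(R_m) = 213.8988 / 7 = 30.5570
β = Cov / Var(R_m) = 40.1382 / 30.5570 = 1.3136
E(R) = R_f + β × MRP = 3.65% + 1.3136 × 4.37% = 9.39%

9.39%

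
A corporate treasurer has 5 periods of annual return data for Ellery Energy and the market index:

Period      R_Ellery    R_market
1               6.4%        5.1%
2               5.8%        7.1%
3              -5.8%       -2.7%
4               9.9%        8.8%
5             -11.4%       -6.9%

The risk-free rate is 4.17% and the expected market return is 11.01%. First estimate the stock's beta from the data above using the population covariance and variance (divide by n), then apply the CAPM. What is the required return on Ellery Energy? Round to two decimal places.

13.30%

Mean R_i = (6.4 + 5.8 − 5.8 + 9.9 − 11.4) / 5 = 0.9800%
Mean R_m = (5.1 + 7.1 − 2.7 + 8.8 − 6.9) / 5 = 2.2800%
Σ(R_i − R̄_i)(R_m − R̄_m) = 244.0880  ⇒  Cov = 244.0880 / 5 = 48.8176
Σ(R_m − R̄_m)² = 182.7680  ⇒  Var(R_m) = 182.7680 / 5 = 36.5536
β = Cov / Var(R_m) = 48.8176 / 36.5536 = 1.3355
MRP = 11.01% − 4.17% = 6.84%
E(R) = R_f + β × MRP = 4.17% + 1.3355 × 6.84% = 13.30%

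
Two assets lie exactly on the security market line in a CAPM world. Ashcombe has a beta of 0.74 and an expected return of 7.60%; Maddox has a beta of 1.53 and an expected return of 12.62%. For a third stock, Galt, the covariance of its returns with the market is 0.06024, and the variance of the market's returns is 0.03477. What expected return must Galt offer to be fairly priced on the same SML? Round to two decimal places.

MRP = (12.62% − 7.60%) / (1.53 − 0.74) = 6.3544%
R_f = 7.60% − 0.74 × 6.3544% = 2.8977%
β_Galt = Cov / Var(R_m) = 0.06024 / 0.03477 = 1.7325
E(R_Galt) = R_f + β × MRP = 2.8977% + 1.7325 × 6.3544% = 13.91%

13.91%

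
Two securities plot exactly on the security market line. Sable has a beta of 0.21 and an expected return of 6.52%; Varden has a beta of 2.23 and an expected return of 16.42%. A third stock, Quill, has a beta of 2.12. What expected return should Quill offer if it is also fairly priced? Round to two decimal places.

15.88%

MRP (SML slope) = (16.42% − 6.52%) / (2.23 − 0.21) = 9.90% / 2.02 = 4.9010%
R_f (intercept) = 6.52% − 0.21 × 4.9010% = 5.4908%
E(R_Quill) = R_f + β × MRP = 5.4908% + 2.12 × 4.9010% = 15.88%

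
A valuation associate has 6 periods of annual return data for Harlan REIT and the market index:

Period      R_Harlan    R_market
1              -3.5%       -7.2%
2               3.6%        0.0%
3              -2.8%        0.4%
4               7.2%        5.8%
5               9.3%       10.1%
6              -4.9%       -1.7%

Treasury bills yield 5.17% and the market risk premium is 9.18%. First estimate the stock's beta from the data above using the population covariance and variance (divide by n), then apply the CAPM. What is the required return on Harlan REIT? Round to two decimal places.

13.12%

Mean R_i = (-3.5 + 3.6 − 2.8 + 7.2 + 9.3 − 4.9) / 6 = 1.4833%
Mean R_m = (-7.2 + 0.0 + 0.4 + 5.8 + 10.1 − 1.7) / 6 = 1.2333%
Σ(R_i − R̄_i)(R_m − R̄_m) = 157.1233  ⇒  Cov = 157.1233 / 6 = 26.1872
Σ(R_m − R̄_m)² = 181.4133  ⇒  Var(R_m) = 181.4133 / 6 = 30.2356
β = Cov / Var(R_m) = 26.1872 / 30.2356 = 0.8661
E(R) = R_f + β × MRP = 5.17% + 0.8661 × 9.18% = 13.12%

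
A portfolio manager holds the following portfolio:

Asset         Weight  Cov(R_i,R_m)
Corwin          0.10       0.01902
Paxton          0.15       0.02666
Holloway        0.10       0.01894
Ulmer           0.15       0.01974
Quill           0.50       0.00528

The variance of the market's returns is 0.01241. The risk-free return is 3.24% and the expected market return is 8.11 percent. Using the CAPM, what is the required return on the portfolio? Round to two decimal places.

β_Corwin = 0.01902 / 0.01241 = 1.5326
β_Paxton = 0.02666 / 0.01241 = 2.1483
β_Holloway = 0.01894 / 0.01241 = 1.5262
β_Ulmer = 0.01974 / 0.01241 = 1.5907
β_Quill = 0.00528 / 0.01241 = 0.4255
β_P = Σ w_i β_i = 0.10×1.5326 + 0.15×2.1483 + 0.10×1.5262 + 0.15×1.5907 + 0.50×0.4255 = 1.0795
MRP = 8.11% − 3.24% = 4.87%
E(R_P) = R_f + β_P × MRP = 3.24% + 1.0795 × 4.87% = 8.50%

8.50%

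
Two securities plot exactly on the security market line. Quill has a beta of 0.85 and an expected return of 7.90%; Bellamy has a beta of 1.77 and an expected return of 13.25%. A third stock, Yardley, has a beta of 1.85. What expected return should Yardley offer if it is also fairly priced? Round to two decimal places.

MRP (SML slope) = (13.25% − 7.90%) / (1.77 − 0.85) = 5.35% / 0.92 = 5.8152%
R_f (intercept) = 7.90% − 0.85 × 5.8152% = 2.9571%
E(R_Yardley) = R_f + β × MRP = 2.9571% + 1.85 × 5.8152% = 13.72%

13.72%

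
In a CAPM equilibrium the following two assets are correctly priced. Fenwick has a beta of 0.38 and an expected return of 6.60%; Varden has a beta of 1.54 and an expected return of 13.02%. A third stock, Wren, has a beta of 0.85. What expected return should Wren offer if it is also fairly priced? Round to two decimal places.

MRP (SML slope) = (13.02% − 6.60%) / (1.54 − 0.38) = 6.42% / 1.16 = 5.5345%
R_f (intercept) = 6.60% − 0.38 × 5.5345% = 4.4969%
E(R_Wren) = R_f + β × MRP = 4.4969% + 0.85 × 5.5345% = 9.20%

9.20%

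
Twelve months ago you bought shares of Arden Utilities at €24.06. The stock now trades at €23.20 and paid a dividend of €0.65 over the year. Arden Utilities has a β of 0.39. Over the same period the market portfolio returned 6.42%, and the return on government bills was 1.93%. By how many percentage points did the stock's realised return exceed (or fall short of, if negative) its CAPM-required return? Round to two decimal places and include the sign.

-4.55%

Realised HPR = (P1 + D1 − P0) / P0 = (23.20 + 0.65 − 24.06) / 24.06 = -0.21 / 24.06 = -0.8728%
MRP = 6.42% − 1.93% = 4.49%
CAPM required = R_f + β·MRP = 1.93% + 0.39 × 4.49% = 3.6811%
α = realised − required = -0.8728% − 3.6811% = -4.55%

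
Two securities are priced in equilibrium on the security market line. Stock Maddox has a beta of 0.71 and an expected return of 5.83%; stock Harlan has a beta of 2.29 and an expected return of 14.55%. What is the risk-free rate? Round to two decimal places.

1.91%

Both satisfy E(R) = R_f + β·MRP, so the slope of the SML is
MRP = (14.55% − 5.83%) / (2.29 − 0.71) = 8.72% / 1.58 = 5.5190%
R_f = E(R_Maddox) − β_Maddox·MRP = 5.83% − 0.71 × 5.5190% = 1.9115%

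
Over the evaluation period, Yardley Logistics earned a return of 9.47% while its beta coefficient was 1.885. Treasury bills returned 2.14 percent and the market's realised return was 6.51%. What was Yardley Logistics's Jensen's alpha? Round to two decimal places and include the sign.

-0.91%

Market excess return = 6.51% − 2.14% = 4.37%
CAPM benchmark = R_f + β(R_m − R_f) = 2.14% + 1.885 × 4.37% = 10.37745%
α = actual − benchmark = 9.47% − 10.37745% = -0.91%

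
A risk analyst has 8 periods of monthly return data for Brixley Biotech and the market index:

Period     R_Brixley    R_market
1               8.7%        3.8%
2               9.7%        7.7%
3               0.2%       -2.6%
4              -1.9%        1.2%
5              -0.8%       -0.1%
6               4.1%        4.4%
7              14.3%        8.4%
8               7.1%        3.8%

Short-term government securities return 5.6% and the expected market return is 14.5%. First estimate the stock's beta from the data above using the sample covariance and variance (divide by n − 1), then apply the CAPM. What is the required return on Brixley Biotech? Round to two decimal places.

Mean R_i = (8.7 + 9.7 + 0.2 − 1.9 − 0.8 + 4.1 + 14.3 + 7.1) / 8 = 5.1750%
Mean R_m = (3.8 + 7.7 − 2.6 + 1.2 − 0.1 + 4.4 + 8.4 + 3.8) / 8 = 3.3250%
Σ(R_i − R̄_i)(R_m − R̄_m) = 132.5150  ⇒  Cov = 132.5150 / 7 = 18.9307
Σ(R_m − R̄_m)² = 97.8550  ⇒  Var(R_m) = 97.8550 / 7 = 13.9793
β = Cov / Var(R_m) = 18.9307 / 13.9793 = 1.3542
MRP = 14.5% − 5.6% = 8.90%
E(R) = R_f + β × MRP = 5.6% + 1.3542 × 8.9% = 17.65%

17.65%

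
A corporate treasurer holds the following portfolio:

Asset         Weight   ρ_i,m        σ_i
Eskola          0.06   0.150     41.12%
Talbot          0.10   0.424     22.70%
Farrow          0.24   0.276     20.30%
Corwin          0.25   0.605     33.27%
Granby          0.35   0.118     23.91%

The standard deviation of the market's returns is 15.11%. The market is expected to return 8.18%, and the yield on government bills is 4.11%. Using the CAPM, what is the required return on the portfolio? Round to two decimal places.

β_Eskola = 0.150 × 41.12% / 15.11% = 0.4082
β_Talbot = 0.424 × 22.70% / 15.11% = 0.6370
β_Farrow = 0.276 × 20.30% / 15.11% = 0.3708
β_Corwin = 0.605 × 33.27% / 15.11% = 1.3321
β_Granby = 0.118 × 23.91% / 15.11% = 0.1867
β_P = Σ w_i β_i = 0.06×0.4082 + 0.10×0.6370 + 0.24×0.3708 + 0.25×1.3321 + 0.35×0.1867 = 0.5756
MRP = 8.18% − 4.11% = 4.07%
E(R_P) = R_f + β_P × MRP = 4.11% + 0.5756 × 4.07% = 6.45%

6.45%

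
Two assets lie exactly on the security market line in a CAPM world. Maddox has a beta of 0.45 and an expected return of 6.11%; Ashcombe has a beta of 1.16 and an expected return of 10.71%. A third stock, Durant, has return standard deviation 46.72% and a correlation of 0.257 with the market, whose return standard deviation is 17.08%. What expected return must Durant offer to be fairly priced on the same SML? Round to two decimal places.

7.75%

MRP = (10.71% − 6.11%) / (1.16 − 0.45) = 6.4789%
R_f = 6.11% − 0.45 × 6.4789% = 3.1945%
β_Durant = ρ·σ_i/σ_m = 0.257 × 46.72 / 17.08 = 0.7030
E(R_Durant) = R_f + β × MRP = 3.1945% + 0.7030 × 6.4789% = 7.75%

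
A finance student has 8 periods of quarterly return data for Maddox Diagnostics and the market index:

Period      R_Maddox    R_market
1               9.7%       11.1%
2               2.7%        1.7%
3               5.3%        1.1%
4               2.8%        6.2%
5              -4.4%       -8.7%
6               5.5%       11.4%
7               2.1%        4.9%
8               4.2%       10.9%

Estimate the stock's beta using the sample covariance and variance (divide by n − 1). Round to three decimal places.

Mean R_i = (9.7 + 2.7 + 5.3 + 2.8 − 4.4 + 5.5 + 2.1 + 4.2) / 8 = 3.4875%
Mean R_m = (11.1 + 1.7 + 1.1 + 6.2 − 8.7 + 11.4 + 4.9 + 10.9) / 8 = 4.8250%
Σ(R_i − R̄_i)(R_m − R̄_m) = 157.8825  ⇒  Cov = 157.8825 / 7 = 22.5546
Σ(R_m − R̄_m)² = 327.9750  ⇒  Var(R_m) = 327.9750 / 7 = 46.8536
β = Cov / Var(R_m) = 22.5546 / 46.8536 = 0.4814

0.481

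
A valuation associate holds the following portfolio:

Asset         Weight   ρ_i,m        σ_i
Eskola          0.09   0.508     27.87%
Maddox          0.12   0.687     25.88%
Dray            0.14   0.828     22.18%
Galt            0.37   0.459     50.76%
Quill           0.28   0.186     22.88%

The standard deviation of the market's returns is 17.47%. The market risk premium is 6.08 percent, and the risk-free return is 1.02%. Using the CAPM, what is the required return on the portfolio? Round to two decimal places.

6.52%

β_Eskola = 0.508 × 27.87% / 17.47% = 0.8104
β_Maddox = 0.687 × 25.88% / 17.47% = 1.0177
β_Dray = 0.828 × 22.18% / 17.47% = 1.0512
β_Galt = 0.459 × 50.76% / 17.47% = 1.3336
β_Quill = 0.186 × 22.88% / 17.47% = 0.2436
β_P = Σ w_i β_i = 0.09×0.8104 + 0.12×1.0177 + 0.14×1.0512 + 0.37×1.3336 + 0.28×0.2436 = 0.9039
E(R_P) = R_f + β_P × MRP = 1.02% + 0.9039 × 6.08% = 6.52%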